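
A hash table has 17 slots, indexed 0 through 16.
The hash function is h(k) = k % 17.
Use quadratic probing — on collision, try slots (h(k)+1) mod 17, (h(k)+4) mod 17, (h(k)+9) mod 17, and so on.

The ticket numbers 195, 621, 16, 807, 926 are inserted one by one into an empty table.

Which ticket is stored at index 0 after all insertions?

195: h=8 → slot 8
621: h=9 → slot 9
16: h=16 → slot 16
807: h=8, probe 8,9,12 → slot 12
926: h=8, probe 8,9,12,0 → slot 0
Table: [926, ., ., ., ., ., ., ., 195, 621, ., ., 807, ., ., ., 16]

926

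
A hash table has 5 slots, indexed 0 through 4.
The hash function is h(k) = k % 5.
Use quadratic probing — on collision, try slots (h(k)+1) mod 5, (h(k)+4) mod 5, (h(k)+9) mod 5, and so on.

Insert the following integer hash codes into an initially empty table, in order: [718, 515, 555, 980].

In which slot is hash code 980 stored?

4

718 hashes to 3; slot 3 is free => place at 3.
515 hashes to 0; slot 0 is free => place at 0.
555 hashes to 0; 0 taken => place at 1.
980 hashes to 0; 0,1 taken => place at 4.
Table: [515, 555, —, 718, 980]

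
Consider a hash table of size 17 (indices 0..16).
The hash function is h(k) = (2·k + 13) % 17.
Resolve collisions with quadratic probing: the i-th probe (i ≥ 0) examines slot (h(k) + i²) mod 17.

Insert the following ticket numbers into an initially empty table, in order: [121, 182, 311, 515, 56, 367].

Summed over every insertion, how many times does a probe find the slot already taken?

Insert 121: h=0, slot 0 empty → index 0.
Insert 182: h=3, slot 3 empty → index 3.
Insert 311: h=6, slot 6 empty → index 6.
Insert 515: h=6, slot 6 occupied → index 7.
Insert 56: h=6, slots 6,7 occupied → index 10.
Insert 367: h=16, slot 16 empty → index 16.
Table: [121, —, —, 182, —, —, 311, 515, —, —, 56, —, —, —, —, —, 367]

3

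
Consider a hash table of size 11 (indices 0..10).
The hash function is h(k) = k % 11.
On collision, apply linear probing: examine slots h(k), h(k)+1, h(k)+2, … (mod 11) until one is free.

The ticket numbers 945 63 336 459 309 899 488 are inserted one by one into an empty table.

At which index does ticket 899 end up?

0

Insert 945: h=10, slot 10 empty → index 10.
Insert 63: h=8, slot 8 empty → index 8.
Insert 336: h=6, slot 6 empty → index 6.
Insert 459: h=8, slot 8 occupied → index 9.
Insert 309: h=1, slot 1 empty → index 1.
Insert 899: h=8, slots 8,9,10 occupied → index 0.
Insert 488: h=4, slot 4 empty → index 4.
Table: [899, 309, -, -, 488, -, 336, -, 63, 459, 945]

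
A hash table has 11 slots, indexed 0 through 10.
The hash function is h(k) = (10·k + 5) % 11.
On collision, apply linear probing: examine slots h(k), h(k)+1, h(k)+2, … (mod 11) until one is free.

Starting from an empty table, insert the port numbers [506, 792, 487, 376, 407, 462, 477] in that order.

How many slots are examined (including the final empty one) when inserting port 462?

4

506: h=5 -> slot 5
792: h=5, probe 5,6 -> slot 6
487: h=2 -> slot 2
376: h=3 -> slot 3
407: h=5, probe 5,6,7 -> slot 7
462: h=5, probe 5,6,7,8 -> slot 8
477: h=1 -> slot 1
Table: [_, 477, 487, 376, _, 506, 792, 407, 462, _, _]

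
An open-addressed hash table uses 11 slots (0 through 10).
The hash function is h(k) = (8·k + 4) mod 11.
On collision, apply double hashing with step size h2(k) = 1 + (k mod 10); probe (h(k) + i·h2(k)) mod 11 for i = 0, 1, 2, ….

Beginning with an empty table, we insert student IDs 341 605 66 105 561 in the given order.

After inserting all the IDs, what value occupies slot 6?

561

Insert 341: h=4, slot 4 empty → index 4.
Insert 605: h=4, h2=6, slot 4 occupied → index 10.
Insert 66: h=4, h2=7, slot 4 occupied → index 0.
Insert 105: h=8, slot 8 empty → index 8.
Insert 561: h=4, h2=2, slot 4 occupied → index 6.
Table: [66, _, _, _, 341, _, 561, _, 105, _, 605]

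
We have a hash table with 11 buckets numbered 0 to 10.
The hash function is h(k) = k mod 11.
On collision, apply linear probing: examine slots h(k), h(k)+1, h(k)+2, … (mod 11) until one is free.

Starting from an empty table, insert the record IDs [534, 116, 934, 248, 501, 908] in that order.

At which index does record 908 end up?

534 hashes to 6; slot 6 is free -> place at 6.
116 hashes to 6; 6 taken -> place at 7.
934 hashes to 10; slot 10 is free -> place at 10.
248 hashes to 6; 6,7 taken -> place at 8.
501 hashes to 6; 6,7,8 taken -> place at 9.
908 hashes to 6; 6,7,8,9,10 taken -> place at 0.
Table: [908, ., ., ., ., ., 534, 116, 248, 501, 934]

0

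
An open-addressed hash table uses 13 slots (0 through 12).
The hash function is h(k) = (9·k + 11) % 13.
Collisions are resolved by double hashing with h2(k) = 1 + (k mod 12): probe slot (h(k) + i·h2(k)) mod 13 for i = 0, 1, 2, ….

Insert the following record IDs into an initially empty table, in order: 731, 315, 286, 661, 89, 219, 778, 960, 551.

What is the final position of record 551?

Insert 731: h=12, slot 12 empty -> index 12.
Insert 315: h=12, h2=4, slot 12 occupied -> index 3.
Insert 286: h=11, slot 11 empty -> index 11.
Insert 661: h=6, slot 6 empty -> index 6.
Insert 89: h=6, h2=6, slots 6,12 occupied -> index 5.
Insert 219: h=6, h2=4, slot 6 occupied -> index 10.
Insert 778: h=6, h2=11, slot 6 occupied -> index 4.
Insert 960: h=6, h2=1, slot 6 occupied -> index 7.
Insert 551: h=4, h2=12, slots 4,3 occupied -> index 2.
Table: [_, _, 551, 315, 778, 89, 661, 960, _, _, 219, 286, 731]

2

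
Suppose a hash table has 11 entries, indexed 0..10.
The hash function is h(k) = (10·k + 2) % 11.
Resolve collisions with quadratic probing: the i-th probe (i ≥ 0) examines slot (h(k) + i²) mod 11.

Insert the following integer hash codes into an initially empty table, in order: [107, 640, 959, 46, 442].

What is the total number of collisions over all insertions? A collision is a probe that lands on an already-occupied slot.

6

Insert 107: h=5, slot 5 empty -> index 5.
Insert 640: h=0, slot 0 empty -> index 0.
Insert 959: h=0, slot 0 occupied -> index 1.
Insert 46: h=0, slots 0,1 occupied -> index 4.
Insert 442: h=0, slots 0,1,4 occupied -> index 9.
Table: [640, 959, _, _, 46, 107, _, _, _, 442, _]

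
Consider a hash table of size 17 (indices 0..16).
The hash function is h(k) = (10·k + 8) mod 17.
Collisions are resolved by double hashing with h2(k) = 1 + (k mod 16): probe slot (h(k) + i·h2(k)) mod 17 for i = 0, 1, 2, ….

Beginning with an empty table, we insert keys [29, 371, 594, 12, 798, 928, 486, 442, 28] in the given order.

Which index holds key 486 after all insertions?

29: h=9 → slot 9
371: h=12 → slot 12
594: h=15 → slot 15
12: h=9, h2=13, probe 9,5 → slot 5
798: h=15, h2=15, probe 15,13 → slot 13
928: h=6 → slot 6
486: h=6, h2=7, probe 6,13,3 → slot 3
442: h=8 → slot 8
28: h=16 → slot 16
Table: [∅, ∅, ∅, 486, ∅, 12, 928, ∅, 442, 29, ∅, ∅, 371, 798, ∅, 594, 28]

3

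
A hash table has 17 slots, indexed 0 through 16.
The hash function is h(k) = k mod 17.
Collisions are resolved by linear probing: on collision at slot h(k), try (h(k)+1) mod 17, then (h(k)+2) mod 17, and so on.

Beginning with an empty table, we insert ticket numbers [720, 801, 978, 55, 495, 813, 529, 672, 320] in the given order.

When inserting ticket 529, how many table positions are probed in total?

720: h=6 -> slot 6
801: h=2 -> slot 2
978: h=9 -> slot 9
55: h=4 -> slot 4
495: h=2, probe 2,3 -> slot 3
813: h=14 -> slot 14
529: h=2, probe 2,3,4,5 -> slot 5
672: h=9, probe 9,10 -> slot 10
320: h=14, probe 14,15 -> slot 15
Table: [∅, ∅, 801, 495, 55, 529, 720, ∅, ∅, 978, 672, ∅, ∅, ∅, 813, 320, ∅]

4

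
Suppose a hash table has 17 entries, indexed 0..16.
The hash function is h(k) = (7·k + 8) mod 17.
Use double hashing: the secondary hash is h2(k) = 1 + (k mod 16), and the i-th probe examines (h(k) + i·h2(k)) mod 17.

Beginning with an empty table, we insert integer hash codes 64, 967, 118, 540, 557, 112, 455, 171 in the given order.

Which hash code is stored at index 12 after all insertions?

Insert 64: h=14, slot 14 empty => index 14.
Insert 967: h=11, slot 11 empty => index 11.
Insert 118: h=1, slot 1 empty => index 1.
Insert 540: h=14, h2=13, slot 14 occupied => index 10.
Insert 557: h=14, h2=14, slots 14,11 occupied => index 8.
Insert 112: h=10, h2=1, slots 10,11 occupied => index 12.
Insert 455: h=14, h2=8, slot 14 occupied => index 5.
Insert 171: h=15, slot 15 empty => index 15.
Table: [., 118, ., ., ., 455, ., ., 557, ., 540, 967, 112, ., 64, 171, .]

112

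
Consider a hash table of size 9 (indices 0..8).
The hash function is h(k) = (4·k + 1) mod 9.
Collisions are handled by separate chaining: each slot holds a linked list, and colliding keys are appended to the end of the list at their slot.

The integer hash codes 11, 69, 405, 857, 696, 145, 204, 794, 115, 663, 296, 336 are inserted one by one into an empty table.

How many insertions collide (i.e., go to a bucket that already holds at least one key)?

11 -> bucket 0
69 -> bucket 7
405 -> bucket 1
857 -> bucket 0 (collision)
696 -> bucket 4
145 -> bucket 5
204 -> bucket 7 (collision)
794 -> bucket 0 (collision)
115 -> bucket 2
663 -> bucket 7 (collision)
296 -> bucket 6
336 -> bucket 4 (collision)
Final buckets:
0: 11 -> 857 -> 794
1: 405
2: 115
3: _
4: 696 -> 336
5: 145
6: 296
7: 69 -> 204 -> 663
8: _

5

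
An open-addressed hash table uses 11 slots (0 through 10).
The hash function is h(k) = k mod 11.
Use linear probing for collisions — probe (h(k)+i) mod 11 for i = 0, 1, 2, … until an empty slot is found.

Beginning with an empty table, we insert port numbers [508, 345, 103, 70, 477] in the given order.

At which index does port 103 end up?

508 hashes to 2; slot 2 is free => place at 2.
345 hashes to 4; slot 4 is free => place at 4.
103 hashes to 4; 4 taken => place at 5.
70 hashes to 4; 4,5 taken => place at 6.
477 hashes to 4; 4,5,6 taken => place at 7.
Table: [-, -, 508, -, 345, 103, 70, 477, -, -, -]

5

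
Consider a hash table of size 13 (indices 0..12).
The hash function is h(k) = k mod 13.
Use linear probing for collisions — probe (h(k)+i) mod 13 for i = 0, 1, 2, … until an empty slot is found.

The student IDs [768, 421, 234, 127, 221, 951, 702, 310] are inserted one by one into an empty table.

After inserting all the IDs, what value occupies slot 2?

768 hashes to 1; slot 1 is free -> place at 1.
421 hashes to 5; slot 5 is free -> place at 5.
234 hashes to 0; slot 0 is free -> place at 0.
127 hashes to 10; slot 10 is free -> place at 10.
221 hashes to 0; 0,1 taken -> place at 2.
951 hashes to 2; 2 taken -> place at 3.
702 hashes to 0; 0,1,2,3 taken -> place at 4.
310 hashes to 11; slot 11 is free -> place at 11.
Table: [234, 768, 221, 951, 702, 421, -, -, -, -, 127, 310, -]

221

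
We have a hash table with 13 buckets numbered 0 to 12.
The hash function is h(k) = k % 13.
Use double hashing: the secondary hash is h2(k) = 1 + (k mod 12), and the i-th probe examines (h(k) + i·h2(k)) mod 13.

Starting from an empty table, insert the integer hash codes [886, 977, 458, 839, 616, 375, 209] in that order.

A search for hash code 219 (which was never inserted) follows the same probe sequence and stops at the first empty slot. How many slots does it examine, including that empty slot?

3

Insert 886: h=2, slot 2 empty => index 2.
Insert 977: h=2, h2=6, slot 2 occupied => index 8.
Insert 458: h=3, slot 3 empty => index 3.
Insert 839: h=7, slot 7 empty => index 7.
Insert 616: h=5, slot 5 empty => index 5.
Insert 375: h=11, slot 11 empty => index 11.
Insert 209: h=1, slot 1 empty => index 1.
Table: [_, 209, 886, 458, _, 616, _, 839, 977, _, _, 375, _]
Lookup 219: h=11, h2=4, probe 11,2,6 → slot 6 empty, not found.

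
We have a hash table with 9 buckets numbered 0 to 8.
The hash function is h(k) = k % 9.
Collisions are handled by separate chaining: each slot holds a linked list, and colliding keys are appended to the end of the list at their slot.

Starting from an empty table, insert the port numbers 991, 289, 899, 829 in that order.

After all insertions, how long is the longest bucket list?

3

Insert 991: h=1, bucket 1 empty -> new chain.
Insert 289: h=1, bucket 1 nonempty -> append to chain.
Insert 899: h=8, bucket 8 empty -> new chain.
Insert 829: h=1, bucket 1 nonempty -> append to chain.
Final buckets:
0: -
1: 991 -> 289 -> 829
2: -
3: -
4: -
5: -
6: -
7: -
8: 899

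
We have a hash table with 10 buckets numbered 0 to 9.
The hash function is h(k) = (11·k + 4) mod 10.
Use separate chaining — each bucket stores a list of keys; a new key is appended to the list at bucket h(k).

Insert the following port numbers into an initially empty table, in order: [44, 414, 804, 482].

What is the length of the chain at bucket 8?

Insert 44: h=8, bucket 8 empty → new chain.
Insert 414: h=8, bucket 8 nonempty → append to chain.
Insert 804: h=8, bucket 8 nonempty → append to chain.
Insert 482: h=6, bucket 6 empty → new chain.
Final buckets:
0: _
1: _
2: _
3: _
4: _
5: _
6: 482
7: _
8: 44 -> 414 -> 804
9: _

3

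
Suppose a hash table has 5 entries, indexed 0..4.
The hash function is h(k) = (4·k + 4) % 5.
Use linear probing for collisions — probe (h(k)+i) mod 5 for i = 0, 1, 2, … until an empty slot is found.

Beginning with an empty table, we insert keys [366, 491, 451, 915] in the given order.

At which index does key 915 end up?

Insert 366: h=3, slot 3 empty → index 3.
Insert 491: h=3, slot 3 occupied → index 4.
Insert 451: h=3, slots 3,4 occupied → index 0.
Insert 915: h=4, slots 4,0 occupied → index 1.
Table: [451, 915, ., 366, 491]

1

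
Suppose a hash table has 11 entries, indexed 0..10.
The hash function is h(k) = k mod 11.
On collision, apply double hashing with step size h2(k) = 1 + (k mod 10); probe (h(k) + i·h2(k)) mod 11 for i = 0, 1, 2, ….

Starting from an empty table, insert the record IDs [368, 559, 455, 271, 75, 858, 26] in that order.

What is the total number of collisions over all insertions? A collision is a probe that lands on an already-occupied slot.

5

368: h=5 => slot 5
559: h=9 => slot 9
455: h=4 => slot 4
271: h=7 => slot 7
75: h=9, h2=6, probe 9,4,10 => slot 10
858: h=0 => slot 0
26: h=4, h2=7, probe 4,0,7,3 => slot 3
Table: [858, ∅, ∅, 26, 455, 368, ∅, 271, ∅, 559, 75]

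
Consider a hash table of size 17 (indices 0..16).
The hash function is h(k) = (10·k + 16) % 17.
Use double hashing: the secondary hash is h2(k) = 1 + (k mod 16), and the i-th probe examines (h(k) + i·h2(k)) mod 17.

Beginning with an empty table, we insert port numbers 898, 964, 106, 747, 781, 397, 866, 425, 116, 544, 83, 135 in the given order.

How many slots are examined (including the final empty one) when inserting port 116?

Insert 898: h=3, slot 3 empty => index 3.
Insert 964: h=0, slot 0 empty => index 0.
Insert 106: h=5, slot 5 empty => index 5.
Insert 747: h=6, slot 6 empty => index 6.
Insert 781: h=6, h2=14, slots 6,3,0 occupied => index 14.
Insert 397: h=8, slot 8 empty => index 8.
Insert 866: h=6, h2=3, slot 6 occupied => index 9.
Insert 425: h=16, slot 16 empty => index 16.
Insert 116: h=3, h2=5, slots 3,8 occupied => index 13.
Insert 544: h=16, h2=1, slots 16,0 occupied => index 1.
Insert 83: h=13, h2=4, slots 13,0 occupied => index 4.
Insert 135: h=6, h2=8, slots 6,14,5,13,4 occupied => index 12.
Table: [964, 544, -, 898, 83, 106, 747, -, 397, 866, -, -, 135, 116, 781, -, 425]

3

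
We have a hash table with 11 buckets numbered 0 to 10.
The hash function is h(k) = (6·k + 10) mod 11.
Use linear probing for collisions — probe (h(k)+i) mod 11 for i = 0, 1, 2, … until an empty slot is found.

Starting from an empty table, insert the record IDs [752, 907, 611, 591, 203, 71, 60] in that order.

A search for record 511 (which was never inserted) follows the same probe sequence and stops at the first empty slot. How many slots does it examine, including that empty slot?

5

752: h=1 → slot 1
907: h=7 → slot 7
611: h=2 → slot 2
591: h=3 → slot 3
203: h=7, probe 7,8 → slot 8
71: h=7, probe 7,8,9 → slot 9
60: h=7, probe 7,8,9,10 → slot 10
Table: [—, 752, 611, 591, —, —, —, 907, 203, 71, 60]
Lookup 511: h=7, probe 7,8,9,10,0 → slot 0 empty, not found.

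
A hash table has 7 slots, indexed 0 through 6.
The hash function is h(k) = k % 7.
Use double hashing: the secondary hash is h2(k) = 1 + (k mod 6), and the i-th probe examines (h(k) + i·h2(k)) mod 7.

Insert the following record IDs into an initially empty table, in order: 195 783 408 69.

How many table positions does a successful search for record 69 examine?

Insert 195: h=6, slot 6 empty → index 6.
Insert 783: h=6, h2=4, slot 6 occupied → index 3.
Insert 408: h=2, slot 2 empty → index 2.
Insert 69: h=6, h2=4, slots 6,3 occupied → index 0.
Table: [69, ∅, 408, 783, ∅, ∅, 195]
Lookup 69: h=6, h2=4, probe 6,3,0 → found at 0.

3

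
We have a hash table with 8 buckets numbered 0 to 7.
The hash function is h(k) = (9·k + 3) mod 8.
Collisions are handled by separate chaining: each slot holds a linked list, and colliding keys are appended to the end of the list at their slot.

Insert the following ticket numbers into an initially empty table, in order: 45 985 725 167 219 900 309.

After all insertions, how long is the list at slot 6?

1

Insert 45: h=0, bucket 0 empty -> new chain.
Insert 985: h=4, bucket 4 empty -> new chain.
Insert 725: h=0, bucket 0 nonempty -> append to chain.
Insert 167: h=2, bucket 2 empty -> new chain.
Insert 219: h=6, bucket 6 empty -> new chain.
Insert 900: h=7, bucket 7 empty -> new chain.
Insert 309: h=0, bucket 0 nonempty -> append to chain.
Final buckets:
0: 45 -> 725 -> 309
1: _
2: 167
3: _
4: 985
5: _
6: 219
7: 900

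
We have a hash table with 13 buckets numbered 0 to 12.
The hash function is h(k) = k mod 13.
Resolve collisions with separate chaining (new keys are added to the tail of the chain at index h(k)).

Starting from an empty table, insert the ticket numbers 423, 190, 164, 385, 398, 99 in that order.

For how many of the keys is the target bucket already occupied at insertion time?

4

423 -> bucket 7
190 -> bucket 8
164 -> bucket 8 (collision)
385 -> bucket 8 (collision)
398 -> bucket 8 (collision)
99 -> bucket 8 (collision)
Final buckets:
0: _
1: _
2: _
3: _
4: _
5: _
6: _
7: 423
8: 190 -> 164 -> 385 -> 398 -> 99
9: _
10: _
11: _
12: _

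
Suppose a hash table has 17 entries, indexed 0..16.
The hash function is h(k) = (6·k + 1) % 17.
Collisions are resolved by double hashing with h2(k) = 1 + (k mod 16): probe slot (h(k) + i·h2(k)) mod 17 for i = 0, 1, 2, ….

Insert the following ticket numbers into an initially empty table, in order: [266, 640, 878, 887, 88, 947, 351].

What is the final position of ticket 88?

266 hashes to 16; slot 16 is free => place at 16.
640 hashes to 16, h2=1; 16 taken => place at 0.
878 hashes to 16, h2=15; 16 taken => place at 14.
887 hashes to 2; slot 2 is free => place at 2.
88 hashes to 2, h2=9; 2 taken => place at 11.
947 hashes to 5; slot 5 is free => place at 5.
351 hashes to 16, h2=16; 16 taken => place at 15.
Table: [640, -, 887, -, -, 947, -, -, -, -, -, 88, -, -, 878, 351, 266]

11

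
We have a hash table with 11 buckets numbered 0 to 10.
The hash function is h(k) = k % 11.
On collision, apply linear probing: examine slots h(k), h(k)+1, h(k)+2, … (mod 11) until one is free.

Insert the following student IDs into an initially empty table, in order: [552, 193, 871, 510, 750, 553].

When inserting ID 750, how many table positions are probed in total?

4

Insert 552: h=2, slot 2 empty => index 2.
Insert 193: h=6, slot 6 empty => index 6.
Insert 871: h=2, slot 2 occupied => index 3.
Insert 510: h=4, slot 4 empty => index 4.
Insert 750: h=2, slots 2,3,4 occupied => index 5.
Insert 553: h=3, slots 3,4,5,6 occupied => index 7.
Table: [., ., 552, 871, 510, 750, 193, 553, ., ., .]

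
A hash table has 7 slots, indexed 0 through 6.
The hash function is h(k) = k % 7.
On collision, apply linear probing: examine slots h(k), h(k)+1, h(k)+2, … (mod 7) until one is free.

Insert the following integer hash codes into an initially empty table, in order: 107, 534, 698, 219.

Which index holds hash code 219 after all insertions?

4

107 hashes to 2; slot 2 is free -> place at 2.
534 hashes to 2; 2 taken -> place at 3.
698 hashes to 5; slot 5 is free -> place at 5.
219 hashes to 2; 2,3 taken -> place at 4.
Table: [∅, ∅, 107, 534, 219, 698, ∅]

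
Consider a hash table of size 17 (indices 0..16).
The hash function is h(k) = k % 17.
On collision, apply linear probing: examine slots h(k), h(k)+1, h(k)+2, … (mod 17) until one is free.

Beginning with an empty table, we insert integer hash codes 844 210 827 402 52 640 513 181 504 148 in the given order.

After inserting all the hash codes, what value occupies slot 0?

Insert 844: h=11, slot 11 empty => index 11.
Insert 210: h=6, slot 6 empty => index 6.
Insert 827: h=11, slot 11 occupied => index 12.
Insert 402: h=11, slots 11,12 occupied => index 13.
Insert 52: h=1, slot 1 empty => index 1.
Insert 640: h=11, slots 11,12,13 occupied => index 14.
Insert 513: h=3, slot 3 empty => index 3.
Insert 181: h=11, slots 11,12,13,14 occupied => index 15.
Insert 504: h=11, slots 11,12,13,14,15 occupied => index 16.
Insert 148: h=12, slots 12,13,14,15,16 occupied => index 0.
Table: [148, 52, ∅, 513, ∅, ∅, 210, ∅, ∅, ∅, ∅, 844, 827, 402, 640, 181, 504]

148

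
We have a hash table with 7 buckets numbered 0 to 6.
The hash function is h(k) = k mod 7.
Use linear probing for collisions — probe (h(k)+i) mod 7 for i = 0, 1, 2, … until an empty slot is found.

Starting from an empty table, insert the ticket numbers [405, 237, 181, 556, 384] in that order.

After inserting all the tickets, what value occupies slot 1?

181

405: h=6 -> slot 6
237: h=6, probe 6,0 -> slot 0
181: h=6, probe 6,0,1 -> slot 1
556: h=3 -> slot 3
384: h=6, probe 6,0,1,2 -> slot 2
Table: [237, 181, 384, 556, ., ., 405]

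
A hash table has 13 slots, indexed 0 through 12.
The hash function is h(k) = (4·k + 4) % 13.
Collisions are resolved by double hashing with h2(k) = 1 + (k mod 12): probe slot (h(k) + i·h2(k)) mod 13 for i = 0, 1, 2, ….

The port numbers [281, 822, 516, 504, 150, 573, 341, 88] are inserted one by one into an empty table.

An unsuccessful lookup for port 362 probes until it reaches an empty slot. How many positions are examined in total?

281 hashes to 10; slot 10 is free => place at 10.
822 hashes to 3; slot 3 is free => place at 3.
516 hashes to 1; slot 1 is free => place at 1.
504 hashes to 5; slot 5 is free => place at 5.
150 hashes to 6; slot 6 is free => place at 6.
573 hashes to 8; slot 8 is free => place at 8.
341 hashes to 3, h2=6; 3 taken => place at 9.
88 hashes to 5, h2=5; 5,10 taken => place at 2.
Table: [∅, 516, 88, 822, ∅, 504, 150, ∅, 573, 341, 281, ∅, ∅]
Lookup 362: h=9, h2=3, probe 9,12 → slot 12 empty, not found.

2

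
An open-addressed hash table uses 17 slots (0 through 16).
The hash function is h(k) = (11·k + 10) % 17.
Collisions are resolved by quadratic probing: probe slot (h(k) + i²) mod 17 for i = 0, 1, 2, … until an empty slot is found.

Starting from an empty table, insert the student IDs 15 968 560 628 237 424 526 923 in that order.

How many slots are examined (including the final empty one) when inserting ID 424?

Insert 15: h=5, slot 5 empty => index 5.
Insert 968: h=16, slot 16 empty => index 16.
Insert 560: h=16, slot 16 occupied => index 0.
Insert 628: h=16, slots 16,0 occupied => index 3.
Insert 237: h=16, slots 16,0,3 occupied => index 8.
Insert 424: h=16, slots 16,0,3,8 occupied => index 15.
Insert 526: h=16, slots 16,0,3,8,15 occupied => index 7.
Insert 923: h=14, slot 14 empty => index 14.
Table: [560, ., ., 628, ., 15, ., 526, 237, ., ., ., ., ., 923, 424, 968]

5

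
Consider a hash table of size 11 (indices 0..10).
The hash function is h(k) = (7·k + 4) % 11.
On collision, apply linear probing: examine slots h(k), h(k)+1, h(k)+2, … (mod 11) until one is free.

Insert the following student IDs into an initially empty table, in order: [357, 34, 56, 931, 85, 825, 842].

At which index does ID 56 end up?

Insert 357: h=6, slot 6 empty -> index 6.
Insert 34: h=0, slot 0 empty -> index 0.
Insert 56: h=0, slot 0 occupied -> index 1.
Insert 931: h=9, slot 9 empty -> index 9.
Insert 85: h=5, slot 5 empty -> index 5.
Insert 825: h=4, slot 4 empty -> index 4.
Insert 842: h=2, slot 2 empty -> index 2.
Table: [34, 56, 842, -, 825, 85, 357, -, -, 931, -]

1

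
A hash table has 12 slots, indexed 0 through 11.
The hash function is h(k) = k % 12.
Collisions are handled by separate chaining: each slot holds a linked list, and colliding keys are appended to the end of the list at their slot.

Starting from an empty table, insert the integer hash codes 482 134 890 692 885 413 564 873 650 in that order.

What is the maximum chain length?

4

482 → bucket 2
134 → bucket 2 (collision)
890 → bucket 2 (collision)
692 → bucket 8
885 → bucket 9
413 → bucket 5
564 → bucket 0
873 → bucket 9 (collision)
650 → bucket 2 (collision)
Final buckets:
0: 564
1: -
2: 482 -> 134 -> 890 -> 650
3: -
4: -
5: 413
6: -
7: -
8: 692
9: 885 -> 873
10: -
11: -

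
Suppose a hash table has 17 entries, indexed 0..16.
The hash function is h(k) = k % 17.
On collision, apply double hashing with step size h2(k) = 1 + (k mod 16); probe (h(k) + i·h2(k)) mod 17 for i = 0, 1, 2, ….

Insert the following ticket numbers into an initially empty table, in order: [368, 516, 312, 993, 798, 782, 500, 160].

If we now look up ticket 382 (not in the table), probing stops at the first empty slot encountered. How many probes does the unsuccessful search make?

3

368 hashes to 11; slot 11 is free => place at 11.
516 hashes to 6; slot 6 is free => place at 6.
312 hashes to 6, h2=9; 6 taken => place at 15.
993 hashes to 7; slot 7 is free => place at 7.
798 hashes to 16; slot 16 is free => place at 16.
782 hashes to 0; slot 0 is free => place at 0.
500 hashes to 7, h2=5; 7 taken => place at 12.
160 hashes to 7, h2=1; 7 taken => place at 8.
Table: [782, _, _, _, _, _, 516, 993, 160, _, _, 368, 500, _, _, 312, 798]
Lookup 382: h=8, h2=15, probe 8,6,4 → slot 4 empty, not found.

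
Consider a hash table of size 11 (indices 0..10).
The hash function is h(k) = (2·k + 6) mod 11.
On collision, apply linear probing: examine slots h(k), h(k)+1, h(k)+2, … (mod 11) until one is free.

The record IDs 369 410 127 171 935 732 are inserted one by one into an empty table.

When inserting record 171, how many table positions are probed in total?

369 hashes to 7; slot 7 is free → place at 7.
410 hashes to 1; slot 1 is free → place at 1.
127 hashes to 7; 7 taken → place at 8.
171 hashes to 7; 7,8 taken → place at 9.
935 hashes to 6; slot 6 is free → place at 6.
732 hashes to 7; 7,8,9 taken → place at 10.
Table: [_, 410, _, _, _, _, 935, 369, 127, 171, 732]

3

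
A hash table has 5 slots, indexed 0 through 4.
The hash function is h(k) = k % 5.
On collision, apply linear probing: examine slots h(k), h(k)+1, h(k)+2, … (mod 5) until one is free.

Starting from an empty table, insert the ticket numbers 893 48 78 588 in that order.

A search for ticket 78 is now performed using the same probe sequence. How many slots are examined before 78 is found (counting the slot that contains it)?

3

893 hashes to 3; slot 3 is free -> place at 3.
48 hashes to 3; 3 taken -> place at 4.
78 hashes to 3; 3,4 taken -> place at 0.
588 hashes to 3; 3,4,0 taken -> place at 1.
Table: [78, 588, ., 893, 48]
Lookup 78: h=3, probe 3,4,0 → found at 0.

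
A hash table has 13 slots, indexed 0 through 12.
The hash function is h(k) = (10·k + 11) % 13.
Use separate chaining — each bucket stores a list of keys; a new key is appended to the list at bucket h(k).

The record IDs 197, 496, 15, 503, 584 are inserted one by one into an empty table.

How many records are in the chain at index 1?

Insert 197: h=5, bucket 5 empty → new chain.
Insert 496: h=5, bucket 5 nonempty → append to chain.
Insert 15: h=5, bucket 5 nonempty → append to chain.
Insert 503: h=10, bucket 10 empty → new chain.
Insert 584: h=1, bucket 1 empty → new chain.
Final buckets:
0: _
1: 584
2: _
3: _
4: _
5: 197 -> 496 -> 15
6: _
7: _
8: _
9: _
10: 503
11: _
12: _

1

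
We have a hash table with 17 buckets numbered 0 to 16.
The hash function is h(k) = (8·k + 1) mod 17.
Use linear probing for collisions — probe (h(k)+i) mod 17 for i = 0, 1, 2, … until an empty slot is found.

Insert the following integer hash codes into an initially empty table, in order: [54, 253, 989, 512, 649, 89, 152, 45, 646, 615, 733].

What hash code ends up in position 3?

54 hashes to 8; slot 8 is free => place at 8.
253 hashes to 2; slot 2 is free => place at 2.
989 hashes to 8; 8 taken => place at 9.
512 hashes to 0; slot 0 is free => place at 0.
649 hashes to 8; 8,9 taken => place at 10.
89 hashes to 16; slot 16 is free => place at 16.
152 hashes to 10; 10 taken => place at 11.
45 hashes to 4; slot 4 is free => place at 4.
646 hashes to 1; slot 1 is free => place at 1.
615 hashes to 8; 8,9,10,11 taken => place at 12.
733 hashes to 0; 0,1,2 taken => place at 3.
Table: [512, 646, 253, 733, 45, -, -, -, 54, 989, 649, 152, 615, -, -, -, 89]

733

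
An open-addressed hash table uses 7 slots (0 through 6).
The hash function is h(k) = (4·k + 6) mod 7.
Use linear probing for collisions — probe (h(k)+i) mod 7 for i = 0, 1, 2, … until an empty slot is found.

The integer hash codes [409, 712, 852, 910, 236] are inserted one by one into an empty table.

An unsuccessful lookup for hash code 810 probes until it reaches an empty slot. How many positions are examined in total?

Insert 409: h=4, slot 4 empty → index 4.
Insert 712: h=5, slot 5 empty → index 5.
Insert 852: h=5, slot 5 occupied → index 6.
Insert 910: h=6, slot 6 occupied → index 0.
Insert 236: h=5, slots 5,6,0 occupied → index 1.
Table: [910, 236, ., ., 409, 712, 852]
Lookup 810: h=5, probe 5,6,0,1,2 → slot 2 empty, not found.

5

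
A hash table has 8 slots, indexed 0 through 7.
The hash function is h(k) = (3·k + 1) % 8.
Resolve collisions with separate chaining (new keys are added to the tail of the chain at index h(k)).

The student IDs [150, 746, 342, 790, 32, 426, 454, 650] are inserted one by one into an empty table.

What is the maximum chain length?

4

150 -> bucket 3
746 -> bucket 7
342 -> bucket 3 (collision)
790 -> bucket 3 (collision)
32 -> bucket 1
426 -> bucket 7 (collision)
454 -> bucket 3 (collision)
650 -> bucket 7 (collision)
Final buckets:
0: .
1: 32
2: .
3: 150 -> 342 -> 790 -> 454
4: .
5: .
6: .
7: 746 -> 426 -> 650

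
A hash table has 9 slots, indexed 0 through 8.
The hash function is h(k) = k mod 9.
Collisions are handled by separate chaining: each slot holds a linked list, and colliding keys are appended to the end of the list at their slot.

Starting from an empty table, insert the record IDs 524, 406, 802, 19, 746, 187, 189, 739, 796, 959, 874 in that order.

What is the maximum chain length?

524 → bucket 2
406 → bucket 1
802 → bucket 1 (collision)
19 → bucket 1 (collision)
746 → bucket 8
187 → bucket 7
189 → bucket 0
739 → bucket 1 (collision)
796 → bucket 4
959 → bucket 5
874 → bucket 1 (collision)
Final buckets:
0: 189
1: 406 -> 802 -> 19 -> 739 -> 874
2: 524
3: _
4: 796
5: 959
6: _
7: 187
8: 746

5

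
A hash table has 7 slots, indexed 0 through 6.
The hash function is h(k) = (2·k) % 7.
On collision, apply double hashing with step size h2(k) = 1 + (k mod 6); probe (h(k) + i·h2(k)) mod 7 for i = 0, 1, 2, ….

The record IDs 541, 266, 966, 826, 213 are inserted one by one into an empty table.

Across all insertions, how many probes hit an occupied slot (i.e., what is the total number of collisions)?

541 hashes to 4; slot 4 is free => place at 4.
266 hashes to 0; slot 0 is free => place at 0.
966 hashes to 0, h2=1; 0 taken => place at 1.
826 hashes to 0, h2=5; 0 taken => place at 5.
213 hashes to 6; slot 6 is free => place at 6.
Table: [266, 966, ∅, ∅, 541, 826, 213]

2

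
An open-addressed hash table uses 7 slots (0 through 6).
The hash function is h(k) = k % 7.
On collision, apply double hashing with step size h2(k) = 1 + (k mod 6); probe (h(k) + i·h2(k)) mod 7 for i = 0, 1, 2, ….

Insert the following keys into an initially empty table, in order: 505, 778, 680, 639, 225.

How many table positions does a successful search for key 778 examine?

2

505: h=1 -> slot 1
778: h=1, h2=5, probe 1,6 -> slot 6
680: h=1, h2=3, probe 1,4 -> slot 4
639: h=2 -> slot 2
225: h=1, h2=4, probe 1,5 -> slot 5
Table: [∅, 505, 639, ∅, 680, 225, 778]
Lookup 778: h=1, h2=5, probe 1,6 → found at 6.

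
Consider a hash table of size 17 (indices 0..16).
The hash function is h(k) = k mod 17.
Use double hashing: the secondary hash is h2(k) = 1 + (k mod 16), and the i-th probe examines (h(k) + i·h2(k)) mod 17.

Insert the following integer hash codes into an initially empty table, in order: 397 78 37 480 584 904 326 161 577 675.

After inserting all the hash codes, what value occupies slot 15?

397: h=6 => slot 6
78: h=10 => slot 10
37: h=3 => slot 3
480: h=4 => slot 4
584: h=6, h2=9, probe 6,15 => slot 15
904: h=3, h2=9, probe 3,12 => slot 12
326: h=3, h2=7, probe 3,10,0 => slot 0
161: h=8 => slot 8
577: h=16 => slot 16
675: h=12, h2=4, probe 12,16,3,7 => slot 7
Table: [326, -, -, 37, 480, -, 397, 675, 161, -, 78, -, 904, -, -, 584, 577]

584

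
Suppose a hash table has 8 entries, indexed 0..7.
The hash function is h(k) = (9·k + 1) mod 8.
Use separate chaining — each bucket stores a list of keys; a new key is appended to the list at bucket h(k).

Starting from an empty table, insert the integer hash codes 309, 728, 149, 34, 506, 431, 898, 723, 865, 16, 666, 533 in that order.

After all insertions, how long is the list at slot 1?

2

Insert 309: h=6, bucket 6 empty → new chain.
Insert 728: h=1, bucket 1 empty → new chain.
Insert 149: h=6, bucket 6 nonempty → append to chain.
Insert 34: h=3, bucket 3 empty → new chain.
Insert 506: h=3, bucket 3 nonempty → append to chain.
Insert 431: h=0, bucket 0 empty → new chain.
Insert 898: h=3, bucket 3 nonempty → append to chain.
Insert 723: h=4, bucket 4 empty → new chain.
Insert 865: h=2, bucket 2 empty → new chain.
Insert 16: h=1, bucket 1 nonempty → append to chain.
Insert 666: h=3, bucket 3 nonempty → append to chain.
Insert 533: h=6, bucket 6 nonempty → append to chain.
Final buckets:
0: 431
1: 728 -> 16
2: 865
3: 34 -> 506 -> 898 -> 666
4: 723
5: ∅
6: 309 -> 149 -> 533
7: ∅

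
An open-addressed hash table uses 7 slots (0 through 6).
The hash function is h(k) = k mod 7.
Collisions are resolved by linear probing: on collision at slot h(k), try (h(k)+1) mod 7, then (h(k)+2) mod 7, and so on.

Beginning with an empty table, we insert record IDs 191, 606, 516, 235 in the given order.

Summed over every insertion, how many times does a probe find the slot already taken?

2

191: h=2 => slot 2
606: h=4 => slot 4
516: h=5 => slot 5
235: h=4, probe 4,5,6 => slot 6
Table: [., ., 191, ., 606, 516, 235]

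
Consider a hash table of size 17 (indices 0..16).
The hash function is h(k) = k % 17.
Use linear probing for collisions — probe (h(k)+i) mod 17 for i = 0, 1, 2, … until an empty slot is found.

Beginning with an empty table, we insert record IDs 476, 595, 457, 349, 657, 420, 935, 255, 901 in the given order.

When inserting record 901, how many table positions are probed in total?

Insert 476: h=0, slot 0 empty → index 0.
Insert 595: h=0, slot 0 occupied → index 1.
Insert 457: h=15, slot 15 empty → index 15.
Insert 349: h=9, slot 9 empty → index 9.
Insert 657: h=11, slot 11 empty → index 11.
Insert 420: h=12, slot 12 empty → index 12.
Insert 935: h=0, slots 0,1 occupied → index 2.
Insert 255: h=0, slots 0,1,2 occupied → index 3.
Insert 901: h=0, slots 0,1,2,3 occupied → index 4.
Table: [476, 595, 935, 255, 901, —, —, —, —, 349, —, 657, 420, —, —, 457, —]

5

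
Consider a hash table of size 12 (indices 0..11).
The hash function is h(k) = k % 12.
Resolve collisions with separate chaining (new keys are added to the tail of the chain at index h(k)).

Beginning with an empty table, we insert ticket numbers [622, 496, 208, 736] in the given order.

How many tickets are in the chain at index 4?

3

Insert 622: h=10, bucket 10 empty -> new chain.
Insert 496: h=4, bucket 4 empty -> new chain.
Insert 208: h=4, bucket 4 nonempty -> append to chain.
Insert 736: h=4, bucket 4 nonempty -> append to chain.
Final buckets:
0: —
1: —
2: —
3: —
4: 496 -> 208 -> 736
5: —
6: —
7: —
8: —
9: —
10: 622
11: —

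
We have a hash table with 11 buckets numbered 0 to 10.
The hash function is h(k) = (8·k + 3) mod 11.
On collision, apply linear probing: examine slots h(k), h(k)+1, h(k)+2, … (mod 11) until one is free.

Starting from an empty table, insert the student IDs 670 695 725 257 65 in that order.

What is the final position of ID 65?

670: h=6 -> slot 6
695: h=8 -> slot 8
725: h=6, probe 6,7 -> slot 7
257: h=2 -> slot 2
65: h=6, probe 6,7,8,9 -> slot 9
Table: [_, _, 257, _, _, _, 670, 725, 695, 65, _]

9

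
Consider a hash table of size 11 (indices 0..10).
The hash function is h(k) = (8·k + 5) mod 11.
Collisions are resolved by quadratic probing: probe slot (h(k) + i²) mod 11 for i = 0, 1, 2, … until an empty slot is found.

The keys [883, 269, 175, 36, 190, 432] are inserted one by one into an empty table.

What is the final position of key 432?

10

Insert 883: h=7, slot 7 empty → index 7.
Insert 269: h=1, slot 1 empty → index 1.
Insert 175: h=8, slot 8 empty → index 8.
Insert 36: h=7, slots 7,8 occupied → index 0.
Insert 190: h=7, slots 7,8,0 occupied → index 5.
Insert 432: h=7, slots 7,8,0,5,1 occupied → index 10.
Table: [36, 269, -, -, -, 190, -, 883, 175, -, 432]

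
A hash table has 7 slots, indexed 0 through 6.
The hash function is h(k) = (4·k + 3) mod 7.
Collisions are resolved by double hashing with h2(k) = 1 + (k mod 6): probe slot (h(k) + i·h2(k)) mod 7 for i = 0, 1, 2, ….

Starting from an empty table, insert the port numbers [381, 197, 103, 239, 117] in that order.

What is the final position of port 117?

3

Insert 381: h=1, slot 1 empty -> index 1.
Insert 197: h=0, slot 0 empty -> index 0.
Insert 103: h=2, slot 2 empty -> index 2.
Insert 239: h=0, h2=6, slot 0 occupied -> index 6.
Insert 117: h=2, h2=4, slots 2,6 occupied -> index 3.
Table: [197, 381, 103, 117, _, _, 239]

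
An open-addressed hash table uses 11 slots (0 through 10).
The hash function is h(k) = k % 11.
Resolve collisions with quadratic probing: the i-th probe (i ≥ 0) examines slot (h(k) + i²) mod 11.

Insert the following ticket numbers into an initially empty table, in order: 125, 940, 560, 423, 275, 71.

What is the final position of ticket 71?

9

Insert 125: h=4, slot 4 empty -> index 4.
Insert 940: h=5, slot 5 empty -> index 5.
Insert 560: h=10, slot 10 empty -> index 10.
Insert 423: h=5, slot 5 occupied -> index 6.
Insert 275: h=0, slot 0 empty -> index 0.
Insert 71: h=5, slots 5,6 occupied -> index 9.
Table: [275, _, _, _, 125, 940, 423, _, _, 71, 560]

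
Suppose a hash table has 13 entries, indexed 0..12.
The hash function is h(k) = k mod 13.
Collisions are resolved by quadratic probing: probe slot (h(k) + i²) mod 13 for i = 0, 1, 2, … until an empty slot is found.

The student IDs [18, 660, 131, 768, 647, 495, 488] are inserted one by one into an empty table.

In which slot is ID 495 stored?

4

18: h=5 -> slot 5
660: h=10 -> slot 10
131: h=1 -> slot 1
768: h=1, probe 1,2 -> slot 2
647: h=10, probe 10,11 -> slot 11
495: h=1, probe 1,2,5,10,4 -> slot 4
488: h=7 -> slot 7
Table: [-, 131, 768, -, 495, 18, -, 488, -, -, 660, 647, -]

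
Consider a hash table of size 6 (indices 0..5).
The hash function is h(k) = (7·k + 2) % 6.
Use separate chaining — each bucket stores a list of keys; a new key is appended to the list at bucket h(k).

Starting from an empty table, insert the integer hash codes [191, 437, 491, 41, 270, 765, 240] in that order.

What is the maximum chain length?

4

191 -> bucket 1
437 -> bucket 1 (collision)
491 -> bucket 1 (collision)
41 -> bucket 1 (collision)
270 -> bucket 2
765 -> bucket 5
240 -> bucket 2 (collision)
Final buckets:
0: ∅
1: 191 -> 437 -> 491 -> 41
2: 270 -> 240
3: ∅
4: ∅
5: 765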